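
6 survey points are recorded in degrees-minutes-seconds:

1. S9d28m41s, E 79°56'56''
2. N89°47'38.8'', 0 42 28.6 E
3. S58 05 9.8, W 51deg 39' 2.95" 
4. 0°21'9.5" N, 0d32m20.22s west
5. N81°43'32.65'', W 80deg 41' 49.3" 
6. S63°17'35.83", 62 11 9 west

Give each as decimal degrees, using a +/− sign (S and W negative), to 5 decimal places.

1. -9.47806, 79.94889
2. 89.79411, 0.70794
3. -58.08606, -51.65082
4. 0.35264, -0.53895
5. 81.72574, -80.69703
6. -63.29329, -62.18583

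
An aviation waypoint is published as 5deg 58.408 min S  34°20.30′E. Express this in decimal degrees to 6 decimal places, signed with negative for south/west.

φ: 58.408′ = 0.973467°; total 5.9734667
hemisphere S, so the sign is −
λ: 34 + 20.3/60 = 34.3383333
E → positive

-5.973467, 34.338333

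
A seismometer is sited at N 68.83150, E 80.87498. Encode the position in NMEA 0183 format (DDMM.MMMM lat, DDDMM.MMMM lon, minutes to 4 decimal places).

6849.8900,N / 08052.4988,E

Lat: fractional part 0.831500 → 49.890000 minutes
λ: 80° + 0.874980 × 60 = 80° 52.498800′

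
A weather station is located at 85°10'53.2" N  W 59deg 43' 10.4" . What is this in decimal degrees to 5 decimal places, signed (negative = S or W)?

Lat: 85° + 10/60 + 53.2/3600 = 85 + 0.166667 + 0.014778 = 85.181444
N ⇒ keep positive
λ: 59 + 43/60 + 10.4/3600 = 59.719556
W ⇒ negate

85.18144, -59.71956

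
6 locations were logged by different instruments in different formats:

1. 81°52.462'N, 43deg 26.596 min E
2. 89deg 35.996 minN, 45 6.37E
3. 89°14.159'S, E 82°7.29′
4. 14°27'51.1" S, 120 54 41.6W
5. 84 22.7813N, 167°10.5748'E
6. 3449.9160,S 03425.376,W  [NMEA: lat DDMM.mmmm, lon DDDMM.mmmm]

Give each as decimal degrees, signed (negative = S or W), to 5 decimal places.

Point 1:
  Lat: 52.462′ = 0.874367°; total 81.874367
  N ⇒ keep positive
  Longitude: 26.596′ = 0.443267°; total 43.443267
  E → positive
Point 2:
  Latitude: 35.996′ = 0.599933°; total 89.599933
  N ⇒ keep positive
  Longitude: 45 + 6.37/60 = 45.106167
  E ⇒ keep positive
Point 3:
  Lat: 89 + 14.159/60 = 89.235983
  hemisphere S, so the sign is −
  Longitude: 7.29′ = 0.121500°; total 82.121500
  E ⇒ keep positive
Point 4:
  φ: 27′ + 51.1″ = 27.85167′; 14 + 27.85167/60 = 14.464194
  hemisphere S, so the sign is −
  Lon: 120° + 54/60 + 41.6/3600 = 120 + 0.900000 + 0.011556 = 120.911556
  W ⇒ negate
Point 5:
  Latitude: 84 + 22.7813/60 = 84.379688
  N ⇒ keep positive
  λ: 167 + 10.5748/60 = 167.176247
  E → positive
Point 6:
  Latitude: split at 2 digits → 34° and 49.916′; 34 + 49.916/60 = 34.831933
  hemisphere S, so the sign is −
  Lon: degrees = first 3 digits = 34, minutes = 25.376; 34 + 25.376/60 = 34.422933
  hemisphere W, so the sign is −

1. 81.87437, 43.44327
2. 89.59993, 45.10617
3. -89.23598, 82.12150
4. -14.46419, -120.91156
5. 84.37969, 167.17625
6. -34.83193, -34.42293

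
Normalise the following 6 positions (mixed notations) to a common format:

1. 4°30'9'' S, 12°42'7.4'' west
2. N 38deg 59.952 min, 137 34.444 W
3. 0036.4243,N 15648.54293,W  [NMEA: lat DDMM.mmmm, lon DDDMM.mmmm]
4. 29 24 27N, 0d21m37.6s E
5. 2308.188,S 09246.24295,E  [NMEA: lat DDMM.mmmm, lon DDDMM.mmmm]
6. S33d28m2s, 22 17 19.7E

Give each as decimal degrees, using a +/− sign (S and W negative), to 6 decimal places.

1. -4.502500, -12.702056
2. 38.999200, -137.574067
3. 0.607072, -156.809049
4. 29.407500, 0.360444
5. -23.136467, 92.770716
6. -33.467222, 22.288806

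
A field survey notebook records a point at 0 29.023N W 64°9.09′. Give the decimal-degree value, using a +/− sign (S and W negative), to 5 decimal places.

0.48372, -64.15150

φ: 0 + 29.023/60 = 0.483717
N ⇒ keep positive
Lon: 64 + 9.09/60 = 64.151500
W → negative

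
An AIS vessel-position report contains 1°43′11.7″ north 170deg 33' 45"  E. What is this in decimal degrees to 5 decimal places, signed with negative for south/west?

1.71992, 170.56250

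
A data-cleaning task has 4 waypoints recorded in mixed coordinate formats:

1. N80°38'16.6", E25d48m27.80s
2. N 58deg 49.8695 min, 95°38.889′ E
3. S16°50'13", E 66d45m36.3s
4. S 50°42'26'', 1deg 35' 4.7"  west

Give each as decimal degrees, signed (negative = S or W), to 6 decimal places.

1. 80.637944, 25.807722
2. 58.831158, 95.648150
3. -16.836944, 66.760083
4. -50.707222, -1.584639

Point 1:
  φ: 38′ + 16.6″ = 38.27667′; 80 + 38.27667/60 = 80.6379444
  N ⇒ keep positive
  λ: 25 + 48/60 + 27.8/3600 = 25.8077222
  E ⇒ keep positive
Point 2:
  Latitude: 49.8695′ = 0.831158°; total 58.8311583
  N ⇒ keep positive
  Lon: 95 + 38.889/60 = 95.6481500
  E → positive
Point 3:
  Lat: 16 + 50/60 + 13/3600 = 16.8369444
  S → negative
  Lon: 66 + 45/60 + 36.3/3600 = 66.7600833
  E ⇒ keep positive
Point 4:
  Latitude: 50° + 42/60 + 26/3600 = 50 + 0.700000 + 0.007222 = 50.7072222
  hemisphere S, so the sign is −
  λ: 1° + 35/60 + 4.7/3600 = 1 + 0.583333 + 0.001306 = 1.5846389
  W → negative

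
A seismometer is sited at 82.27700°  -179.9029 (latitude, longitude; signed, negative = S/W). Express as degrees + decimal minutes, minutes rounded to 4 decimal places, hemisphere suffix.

82° 16.6200′ N, 179° 54.1740′ W

φ: fractional part 0.277000 → 16.620000 minutes
Longitude is negative → W; |value| = 179.902900
Longitude: minutes = (179.902900 − 179) × 60 = 54.174000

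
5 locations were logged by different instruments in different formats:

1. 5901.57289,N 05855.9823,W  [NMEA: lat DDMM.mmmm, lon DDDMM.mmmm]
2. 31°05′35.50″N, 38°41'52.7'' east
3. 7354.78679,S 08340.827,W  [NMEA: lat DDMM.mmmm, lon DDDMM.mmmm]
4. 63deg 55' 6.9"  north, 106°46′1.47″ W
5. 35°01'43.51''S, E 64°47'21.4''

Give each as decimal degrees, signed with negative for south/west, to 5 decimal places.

1. 59.02621, -58.93304
2. 31.09319, 38.69797
3. -73.91311, -83.68045
4. 63.91858, -106.76708
5. -35.02875, 64.78928

Point 1:
  φ: split at 2 digits → 59° and 1.57289′; 59 + 1.57289/60 = 59.026215
  N ⇒ keep positive
  Longitude: degrees = first 3 digits = 58, minutes = 55.9823; 58 + 55.9823/60 = 58.933038
  hemisphere W, so the sign is −
Point 2:
  φ: 5′ + 35.5″ = 5.59167′; 31 + 5.59167/60 = 31.093194
  N → positive
  λ: 41′ + 52.7″ = 41.87833′; 38 + 41.87833/60 = 38.697972
  E ⇒ keep positive
Point 3:
  Lat: degrees = first 2 digits = 73, minutes = 54.78679; 73 + 54.78679/60 = 73.913113
  S ⇒ negate
  λ: split at 3 digits → 083° and 40.827′; 83 + 40.827/60 = 83.680450
  W → negative
Point 4:
  Lat: 55′ + 6.9″ = 55.11500′; 63 + 55.11500/60 = 63.918583
  N → positive
  Longitude: 106 + 46/60 + 1.47/3600 = 106.767075
  W ⇒ negate
Point 5:
  Lat: 35° + 1/60 + 43.51/3600 = 35 + 0.016667 + 0.012086 = 35.028753
  hemisphere S, so the sign is −
  Longitude: 47′ + 21.4″ = 47.35667′; 64 + 47.35667/60 = 64.789278
  E → positive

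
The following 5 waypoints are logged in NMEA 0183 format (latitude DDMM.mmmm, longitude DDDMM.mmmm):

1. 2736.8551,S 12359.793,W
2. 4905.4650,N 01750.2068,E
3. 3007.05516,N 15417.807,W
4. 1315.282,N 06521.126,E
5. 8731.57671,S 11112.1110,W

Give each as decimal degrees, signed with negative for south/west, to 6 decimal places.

1. -27.614252, -123.996550
2. 49.091083, 17.836780
3. 30.117586, -154.296783
4. 13.254700, 65.352100
5. -87.526279, -111.201850

Point 1:
  Latitude: degrees = first 2 digits = 27, minutes = 36.8551; 27 + 36.8551/60 = 27.6142517
  hemisphere S, so the sign is −
  λ: degrees = first 3 digits = 123, minutes = 59.793; 123 + 59.793/60 = 123.9965500
  W → negative
Point 2:
  φ: degrees = first 2 digits = 49, minutes = 5.465; 49 + 5.465/60 = 49.0910833
  N → positive
  Longitude: split at 3 digits → 017° and 50.2068′; 17 + 50.2068/60 = 17.8367800
  E → positive
Point 3:
  Latitude: split at 2 digits → 30° and 7.05516′; 30 + 7.05516/60 = 30.1175860
  N → positive
  Lon: split at 3 digits → 154° and 17.807′; 154 + 17.807/60 = 154.2967833
  W → negative
Point 4:
  φ: degrees = first 2 digits = 13, minutes = 15.282; 13 + 15.282/60 = 13.2547000
  N → positive
  Lon: split at 3 digits → 065° and 21.126′; 65 + 21.126/60 = 65.3521000
  E → positive
Point 5:
  Latitude: degrees = first 2 digits = 87, minutes = 31.57671; 87 + 31.57671/60 = 87.5262785
  S → negative
  Longitude: degrees = first 3 digits = 111, minutes = 12.111; 111 + 12.111/60 = 111.2018500
  W → negative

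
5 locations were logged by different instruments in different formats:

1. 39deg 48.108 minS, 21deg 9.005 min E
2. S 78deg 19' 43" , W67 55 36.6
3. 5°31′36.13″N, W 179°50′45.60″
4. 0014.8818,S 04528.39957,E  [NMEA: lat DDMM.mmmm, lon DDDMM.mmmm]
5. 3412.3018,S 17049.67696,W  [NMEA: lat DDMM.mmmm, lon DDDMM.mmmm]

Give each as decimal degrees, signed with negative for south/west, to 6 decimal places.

Point 1:
  φ: 48.108′ = 0.801800°; total 39.8018000
  S → negative
  λ: 21 + 9.005/60 = 21.1500833
  E ⇒ keep positive
Point 2:
  φ: 19′ + 43″ = 19.71667′; 78 + 19.71667/60 = 78.3286111
  hemisphere S, so the sign is −
  Lon: 55′ + 36.6″ = 55.61000′; 67 + 55.61000/60 = 67.9268333
  hemisphere W, so the sign is −
Point 3:
  Lat: 31′ + 36.13″ = 31.60217′; 5 + 31.60217/60 = 5.5267028
  N ⇒ keep positive
  Lon: 50′ + 45.6″ = 50.76000′; 179 + 50.76000/60 = 179.8460000
  hemisphere W, so the sign is −
Point 4:
  φ: split at 2 digits → 00° and 14.8818′; 0 + 14.8818/60 = 0.2480300
  S ⇒ negate
  Longitude: degrees = first 3 digits = 45, minutes = 28.39957; 45 + 28.39957/60 = 45.4733262
  E → positive
Point 5:
  φ: degrees = first 2 digits = 34, minutes = 12.3018; 34 + 12.3018/60 = 34.2050300
  S ⇒ negate
  Lon: degrees = first 3 digits = 170, minutes = 49.67696; 170 + 49.67696/60 = 170.8279493
  W ⇒ negate

1. -39.801800, 21.150083
2. -78.328611, -67.926833
3. 5.526703, -179.846000
4. -0.248030, 45.473326
5. -34.205030, -170.827949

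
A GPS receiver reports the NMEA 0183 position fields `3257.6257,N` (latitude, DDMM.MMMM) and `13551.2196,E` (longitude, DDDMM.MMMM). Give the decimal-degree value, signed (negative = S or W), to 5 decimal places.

32.96043, 135.85366

Latitude: split at 2 digits → 32° and 57.6257′; 32 + 57.6257/60 = 32.960428
N ⇒ keep positive
Longitude: degrees = first 3 digits = 135, minutes = 51.2196; 135 + 51.2196/60 = 135.853660
E ⇒ keep positive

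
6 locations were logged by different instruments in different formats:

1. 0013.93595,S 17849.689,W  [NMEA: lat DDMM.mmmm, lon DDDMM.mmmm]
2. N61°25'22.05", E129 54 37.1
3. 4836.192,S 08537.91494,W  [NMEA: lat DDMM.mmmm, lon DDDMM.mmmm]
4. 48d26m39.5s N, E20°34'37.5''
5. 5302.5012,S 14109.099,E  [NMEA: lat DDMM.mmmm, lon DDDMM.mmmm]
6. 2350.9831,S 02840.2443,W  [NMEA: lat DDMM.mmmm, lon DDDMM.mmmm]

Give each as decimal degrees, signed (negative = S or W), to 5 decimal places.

1. -0.23227, -178.82815
2. 61.42279, 129.91031
3. -48.60320, -85.63192
4. 48.44431, 20.57708
5. -53.04169, 141.15165
6. -23.84972, -28.67074

Point 1:
  φ: split at 2 digits → 00° and 13.93595′; 0 + 13.93595/60 = 0.232266
  S ⇒ negate
  Longitude: split at 3 digits → 178° and 49.689′; 178 + 49.689/60 = 178.828150
  W ⇒ negate
Point 2:
  Latitude: 61° + 25/60 + 22.05/3600 = 61 + 0.416667 + 0.006125 = 61.422792
  N → positive
  λ: 129° + 54/60 + 37.1/3600 = 129 + 0.900000 + 0.010306 = 129.910306
  E → positive
Point 3:
  Lat: degrees = first 2 digits = 48, minutes = 36.192; 48 + 36.192/60 = 48.603200
  S → negative
  λ: split at 3 digits → 085° and 37.91494′; 85 + 37.91494/60 = 85.631916
  W ⇒ negate
Point 4:
  φ: 48 + 26/60 + 39.5/3600 = 48.444306
  N ⇒ keep positive
  Lon: 34′ + 37.5″ = 34.62500′; 20 + 34.62500/60 = 20.577083
  E → positive
Point 5:
  Latitude: split at 2 digits → 53° and 2.5012′; 53 + 2.5012/60 = 53.041687
  S → negative
  λ: degrees = first 3 digits = 141, minutes = 9.099; 141 + 9.099/60 = 141.151650
  E → positive
Point 6:
  φ: degrees = first 2 digits = 23, minutes = 50.9831; 23 + 50.9831/60 = 23.849718
  S ⇒ negate
  Lon: split at 3 digits → 028° and 40.2443′; 28 + 40.2443/60 = 28.670738
  W ⇒ negate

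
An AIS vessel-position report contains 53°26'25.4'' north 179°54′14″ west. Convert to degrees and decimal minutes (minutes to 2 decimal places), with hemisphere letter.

φ: 26 + 25.4/60 = 26.4233′
λ: seconds/60 = 0.23333; minutes = 54 + 0.23333 = 54.2333

53° 26.42′ N, 179° 54.23′ W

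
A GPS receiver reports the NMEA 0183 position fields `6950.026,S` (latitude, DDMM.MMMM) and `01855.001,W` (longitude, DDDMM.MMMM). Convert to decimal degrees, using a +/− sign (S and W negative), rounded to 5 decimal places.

Lat: split at 2 digits → 69° and 50.026′; 69 + 50.026/60 = 69.833767
S ⇒ negate
Longitude: split at 3 digits → 018° and 55.001′; 18 + 55.001/60 = 18.916683
W ⇒ negate

-69.83377, -18.91668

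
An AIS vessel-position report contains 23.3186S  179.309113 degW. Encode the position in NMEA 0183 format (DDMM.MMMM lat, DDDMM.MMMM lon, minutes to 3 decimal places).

Lat: 23° + 0.318600 × 60 = 23° 19.11600′
Lon: fractional part 0.309113 → 18.54678 minutes

2319.116,S / 17918.547,W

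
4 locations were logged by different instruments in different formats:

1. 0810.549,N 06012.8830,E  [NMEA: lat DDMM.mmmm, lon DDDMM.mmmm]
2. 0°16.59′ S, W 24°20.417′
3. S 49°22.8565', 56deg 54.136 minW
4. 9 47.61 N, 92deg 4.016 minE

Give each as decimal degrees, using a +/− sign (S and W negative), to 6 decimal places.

Point 1:
  φ: degrees = first 2 digits = 8, minutes = 10.549; 8 + 10.549/60 = 8.1758167
  N ⇒ keep positive
  λ: split at 3 digits → 060° and 12.883′; 60 + 12.883/60 = 60.2147167
  E ⇒ keep positive
Point 2:
  Latitude: 16.59′ = 0.276500°; total 0.2765000
  hemisphere S, so the sign is −
  Lon: 24 + 20.417/60 = 24.3402833
  W → negative
Point 3:
  Latitude: 22.8565′ = 0.380942°; total 49.3809417
  hemisphere S, so the sign is −
  Lon: 56 + 54.136/60 = 56.9022667
  W ⇒ negate
Point 4:
  Latitude: 47.61′ = 0.793500°; total 9.7935000
  N ⇒ keep positive
  Longitude: 4.016′ = 0.066933°; total 92.0669333
  E ⇒ keep positive

1. 8.175817, 60.214717
2. -0.276500, -24.340283
3. -49.380942, -56.902267
4. 9.793500, 92.066933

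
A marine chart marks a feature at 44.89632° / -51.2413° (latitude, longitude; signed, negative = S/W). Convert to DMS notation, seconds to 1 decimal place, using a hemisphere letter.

Lat: whole degrees 44; 53.77920′ → 53′ and 46.752″
Longitude is negative → W; |value| = 51.241300
λ: whole degrees 51; 14.47800′ → 14′ and 28.680″

44°53′46.8″ N, 51°14′28.7″ W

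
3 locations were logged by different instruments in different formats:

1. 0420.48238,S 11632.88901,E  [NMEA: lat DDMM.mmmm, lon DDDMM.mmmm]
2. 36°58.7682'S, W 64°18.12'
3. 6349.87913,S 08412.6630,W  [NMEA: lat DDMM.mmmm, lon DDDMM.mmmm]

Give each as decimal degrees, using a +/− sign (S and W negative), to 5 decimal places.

Point 1:
  Latitude: degrees = first 2 digits = 4, minutes = 20.48238; 4 + 20.48238/60 = 4.341373
  S ⇒ negate
  Longitude: degrees = first 3 digits = 116, minutes = 32.88901; 116 + 32.88901/60 = 116.548150
  E ⇒ keep positive
Point 2:
  φ: 36 + 58.7682/60 = 36.979470
  hemisphere S, so the sign is −
  Lon: 18.12′ = 0.302000°; total 64.302000
  W → negative
Point 3:
  Latitude: degrees = first 2 digits = 63, minutes = 49.87913; 63 + 49.87913/60 = 63.831319
  S → negative
  Lon: split at 3 digits → 084° and 12.663′; 84 + 12.663/60 = 84.211050
  W → negative

1. -4.34137, 116.54815
2. -36.97947, -64.30200
3. -63.83132, -84.21105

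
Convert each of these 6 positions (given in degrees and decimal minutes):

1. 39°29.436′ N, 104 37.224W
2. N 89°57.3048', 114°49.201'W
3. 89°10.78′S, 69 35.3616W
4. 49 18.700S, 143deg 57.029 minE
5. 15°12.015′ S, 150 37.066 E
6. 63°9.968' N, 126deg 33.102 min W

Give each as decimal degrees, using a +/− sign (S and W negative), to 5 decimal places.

Point 1:
  Latitude: 29.436′ = 0.490600°; total 39.490600
  N → positive
  Longitude: 104 + 37.224/60 = 104.620400
  W ⇒ negate
Point 2:
  φ: 57.3048′ = 0.955080°; total 89.955080
  N → positive
  λ: 114 + 49.201/60 = 114.820017
  hemisphere W, so the sign is −
Point 3:
  Latitude: 89 + 10.78/60 = 89.179667
  S → negative
  Lon: 69 + 35.3616/60 = 69.589360
  hemisphere W, so the sign is −
Point 4:
  Latitude: 49 + 18.7/60 = 49.311667
  S ⇒ negate
  Lon: 143 + 57.029/60 = 143.950483
  E → positive
Point 5:
  φ: 15 + 12.015/60 = 15.200250
  S ⇒ negate
  Lon: 150 + 37.066/60 = 150.617767
  E ⇒ keep positive
Point 6:
  φ: 63 + 9.968/60 = 63.166133
  N ⇒ keep positive
  λ: 126 + 33.102/60 = 126.551700
  W → negative

1. 39.49060, -104.62040
2. 89.95508, -114.82002
3. -89.17967, -69.58936
4. -49.31167, 143.95048
5. -15.20025, 150.61777
6. 63.16613, -126.55170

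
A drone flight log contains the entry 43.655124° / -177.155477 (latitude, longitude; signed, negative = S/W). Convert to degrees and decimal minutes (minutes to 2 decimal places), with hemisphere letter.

43° 39.31′ N, 177° 9.33′ W

φ: minutes = (43.655124 − 43) × 60 = 39.3074
Longitude is negative → W; |value| = 177.155477
λ: minutes = (177.155477 − 177) × 60 = 9.3286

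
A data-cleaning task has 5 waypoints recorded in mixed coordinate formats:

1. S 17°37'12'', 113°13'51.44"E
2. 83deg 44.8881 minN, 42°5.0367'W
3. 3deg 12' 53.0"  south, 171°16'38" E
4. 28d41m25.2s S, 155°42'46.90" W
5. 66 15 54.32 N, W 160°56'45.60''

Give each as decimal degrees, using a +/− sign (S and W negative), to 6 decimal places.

1. -17.620000, 113.230956
2. 83.748135, -42.083945
3. -3.214722, 171.277222
4. -28.690333, -155.713028
5. 66.265089, -160.946000

Point 1:
  φ: 17 + 37/60 + 12/3600 = 17.6200000
  S ⇒ negate
  Longitude: 13′ + 51.44″ = 13.85733′; 113 + 13.85733/60 = 113.2309556
  E ⇒ keep positive
Point 2:
  Latitude: 83 + 44.8881/60 = 83.7481350
  N → positive
  λ: 42 + 5.0367/60 = 42.0839450
  W → negative
Point 3:
  Lat: 3 + 12/60 + 53/3600 = 3.2147222
  S ⇒ negate
  Longitude: 171 + 16/60 + 38/3600 = 171.2772222
  E → positive
Point 4:
  Lat: 28 + 41/60 + 25.2/3600 = 28.6903333
  S → negative
  Longitude: 42′ + 46.9″ = 42.78167′; 155 + 42.78167/60 = 155.7130278
  W → negative
Point 5:
  Lat: 66° + 15/60 + 54.32/3600 = 66 + 0.250000 + 0.015089 = 66.2650889
  N ⇒ keep positive
  Longitude: 56′ + 45.6″ = 56.76000′; 160 + 56.76000/60 = 160.9460000
  hemisphere W, so the sign is −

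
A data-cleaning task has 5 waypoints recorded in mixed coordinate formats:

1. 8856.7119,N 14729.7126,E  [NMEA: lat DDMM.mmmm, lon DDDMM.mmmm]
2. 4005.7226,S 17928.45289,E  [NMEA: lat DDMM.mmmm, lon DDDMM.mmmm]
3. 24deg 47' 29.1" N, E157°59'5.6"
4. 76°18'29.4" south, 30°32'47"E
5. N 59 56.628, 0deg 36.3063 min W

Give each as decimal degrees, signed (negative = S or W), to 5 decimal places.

Point 1:
  Latitude: split at 2 digits → 88° and 56.7119′; 88 + 56.7119/60 = 88.945198
  N → positive
  Lon: split at 3 digits → 147° and 29.7126′; 147 + 29.7126/60 = 147.495210
  E → positive
Point 2:
  Latitude: split at 2 digits → 40° and 5.7226′; 40 + 5.7226/60 = 40.095377
  hemisphere S, so the sign is −
  λ: split at 3 digits → 179° and 28.45289′; 179 + 28.45289/60 = 179.474215
  E → positive
Point 3:
  Latitude: 24° + 47/60 + 29.1/3600 = 24 + 0.783333 + 0.008083 = 24.791417
  N → positive
  Longitude: 157 + 59/60 + 5.6/3600 = 157.984889
  E ⇒ keep positive
Point 4:
  φ: 76 + 18/60 + 29.4/3600 = 76.308167
  S ⇒ negate
  Longitude: 32′ + 47″ = 32.78333′; 30 + 32.78333/60 = 30.546389
  E → positive
Point 5:
  Lat: 59 + 56.628/60 = 59.943800
  N ⇒ keep positive
  Longitude: 0 + 36.3063/60 = 0.605105
  hemisphere W, so the sign is −

1. 88.94520, 147.49521
2. -40.09538, 179.47421
3. 24.79142, 157.98489
4. -76.30817, 30.54639
5. 59.94380, -0.60511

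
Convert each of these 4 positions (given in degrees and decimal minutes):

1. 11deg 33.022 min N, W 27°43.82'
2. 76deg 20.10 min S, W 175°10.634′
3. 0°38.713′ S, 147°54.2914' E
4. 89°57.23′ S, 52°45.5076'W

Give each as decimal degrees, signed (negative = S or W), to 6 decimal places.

1. 11.550367, -27.730333
2. -76.335000, -175.177233
3. -0.645217, 147.904857
4. -89.953833, -52.758460

Point 1:
  Lat: 33.022′ = 0.550367°; total 11.5503667
  N → positive
  Longitude: 27 + 43.82/60 = 27.7303333
  hemisphere W, so the sign is −
Point 2:
  Latitude: 76 + 20.1/60 = 76.3350000
  hemisphere S, so the sign is −
  λ: 10.634′ = 0.177233°; total 175.1772333
  W → negative
Point 3:
  Latitude: 0 + 38.713/60 = 0.6452167
  S ⇒ negate
  λ: 54.2914′ = 0.904857°; total 147.9048567
  E → positive
Point 4:
  Lat: 89 + 57.23/60 = 89.9538333
  hemisphere S, so the sign is −
  Longitude: 52 + 45.5076/60 = 52.7584600
  W → negative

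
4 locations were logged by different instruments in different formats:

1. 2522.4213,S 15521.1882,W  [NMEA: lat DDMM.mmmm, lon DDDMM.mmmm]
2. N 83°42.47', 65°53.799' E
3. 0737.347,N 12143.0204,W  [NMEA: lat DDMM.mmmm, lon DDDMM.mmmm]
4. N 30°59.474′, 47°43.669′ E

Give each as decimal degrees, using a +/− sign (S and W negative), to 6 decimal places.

1. -25.373688, -155.353137
2. 83.707833, 65.896650
3. 7.622450, -121.717007
4. 30.991233, 47.727817

Point 1:
  Lat: degrees = first 2 digits = 25, minutes = 22.4213; 25 + 22.4213/60 = 25.3736883
  hemisphere S, so the sign is −
  λ: split at 3 digits → 155° and 21.1882′; 155 + 21.1882/60 = 155.3531367
  W ⇒ negate
Point 2:
  Lat: 83 + 42.47/60 = 83.7078333
  N → positive
  Lon: 53.799′ = 0.896650°; total 65.8966500
  E ⇒ keep positive
Point 3:
  φ: degrees = first 2 digits = 7, minutes = 37.347; 7 + 37.347/60 = 7.6224500
  N ⇒ keep positive
  Longitude: degrees = first 3 digits = 121, minutes = 43.0204; 121 + 43.0204/60 = 121.7170067
  W → negative
Point 4:
  φ: 59.474′ = 0.991233°; total 30.9912333
  N ⇒ keep positive
  λ: 43.669′ = 0.727817°; total 47.7278167
  E ⇒ keep positive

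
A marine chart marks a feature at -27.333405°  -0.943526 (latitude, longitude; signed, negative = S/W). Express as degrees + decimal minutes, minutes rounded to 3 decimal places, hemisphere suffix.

27° 20.004′ S, 0° 56.612′ W

Latitude is negative → S; |value| = 27.333405
Latitude: fractional part 0.333405 → 20.00430 minutes
Longitude is negative → W; |value| = 0.943526
Lon: 0° + 0.943526 × 60 = 0° 56.61156′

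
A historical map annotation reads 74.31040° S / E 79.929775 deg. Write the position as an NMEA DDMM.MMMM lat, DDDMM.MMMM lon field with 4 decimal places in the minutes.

φ: 74° + 0.310400 × 60 = 74° 18.624000′
λ: fractional part 0.929775 → 55.786500 minutes

7418.6240,S / 07955.7865,E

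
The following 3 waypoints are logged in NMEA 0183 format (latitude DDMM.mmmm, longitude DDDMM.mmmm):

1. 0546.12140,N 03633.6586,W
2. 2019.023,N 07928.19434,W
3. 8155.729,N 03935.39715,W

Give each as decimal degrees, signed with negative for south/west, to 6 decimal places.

1. 5.768690, -36.560977
2. 20.317050, -79.469906
3. 81.928817, -39.589953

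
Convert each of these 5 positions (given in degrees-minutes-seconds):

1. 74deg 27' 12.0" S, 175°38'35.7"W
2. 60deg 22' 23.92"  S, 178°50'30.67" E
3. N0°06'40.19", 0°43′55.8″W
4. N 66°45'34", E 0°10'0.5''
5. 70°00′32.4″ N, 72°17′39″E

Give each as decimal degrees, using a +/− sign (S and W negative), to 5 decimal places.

1. -74.45333, -175.64325
2. -60.37331, 178.84185
3. 0.11116, -0.73217
4. 66.75944, 0.16681
5. 70.00900, 72.29417

Point 1:
  Latitude: 74 + 27/60 + 12/3600 = 74.453333
  hemisphere S, so the sign is −
  λ: 38′ + 35.7″ = 38.59500′; 175 + 38.59500/60 = 175.643250
  hemisphere W, so the sign is −
Point 2:
  φ: 60 + 22/60 + 23.92/3600 = 60.373311
  S → negative
  Lon: 50′ + 30.67″ = 50.51117′; 178 + 50.51117/60 = 178.841853
  E ⇒ keep positive
Point 3:
  Latitude: 0° + 6/60 + 40.19/3600 = 0 + 0.100000 + 0.011164 = 0.111164
  N ⇒ keep positive
  Lon: 0° + 43/60 + 55.8/3600 = 0 + 0.716667 + 0.015500 = 0.732167
  W → negative
Point 4:
  Latitude: 66 + 45/60 + 34/3600 = 66.759444
  N → positive
  λ: 10′ + 0.5″ = 10.00833′; 0 + 10.00833/60 = 0.166806
  E ⇒ keep positive
Point 5:
  Lat: 70° + 0/60 + 32.4/3600 = 70 + 0.000000 + 0.009000 = 70.009000
  N → positive
  Longitude: 72 + 17/60 + 39/3600 = 72.294167
  E ⇒ keep positive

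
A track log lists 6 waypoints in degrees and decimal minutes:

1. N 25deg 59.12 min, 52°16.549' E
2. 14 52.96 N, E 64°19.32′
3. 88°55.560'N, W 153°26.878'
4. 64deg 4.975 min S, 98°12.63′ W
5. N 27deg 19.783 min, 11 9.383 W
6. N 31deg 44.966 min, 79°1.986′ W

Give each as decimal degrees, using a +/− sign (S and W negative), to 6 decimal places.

Point 1:
  Latitude: 59.12′ = 0.985333°; total 25.9853333
  N → positive
  Lon: 52 + 16.549/60 = 52.2758167
  E ⇒ keep positive
Point 2:
  Lat: 52.96′ = 0.882667°; total 14.8826667
  N → positive
  Longitude: 64 + 19.32/60 = 64.3220000
  E → positive
Point 3:
  Latitude: 88 + 55.56/60 = 88.9260000
  N → positive
  Longitude: 153 + 26.878/60 = 153.4479667
  W ⇒ negate
Point 4:
  φ: 4.975′ = 0.082917°; total 64.0829167
  hemisphere S, so the sign is −
  Lon: 12.63′ = 0.210500°; total 98.2105000
  W → negative
Point 5:
  Latitude: 19.783′ = 0.329717°; total 27.3297167
  N → positive
  Longitude: 9.383′ = 0.156383°; total 11.1563833
  hemisphere W, so the sign is −
Point 6:
  Latitude: 44.966′ = 0.749433°; total 31.7494333
  N → positive
  λ: 79 + 1.986/60 = 79.0331000
  hemisphere W, so the sign is −

1. 25.985333, 52.275817
2. 14.882667, 64.322000
3. 88.926000, -153.447967
4. -64.082917, -98.210500
5. 27.329717, -11.156383
6. 31.749433, -79.033100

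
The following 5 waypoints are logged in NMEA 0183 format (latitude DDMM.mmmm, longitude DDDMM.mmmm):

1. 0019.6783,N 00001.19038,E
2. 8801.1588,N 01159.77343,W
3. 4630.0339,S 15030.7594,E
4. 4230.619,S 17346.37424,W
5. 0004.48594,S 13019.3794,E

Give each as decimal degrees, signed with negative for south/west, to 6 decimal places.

1. 0.327972, 0.019840
2. 88.019313, -11.996224
3. -46.500565, 150.512657
4. -42.510317, -173.772904
5. -0.074766, 130.322990

Point 1:
  Lat: degrees = first 2 digits = 0, minutes = 19.6783; 0 + 19.6783/60 = 0.3279717
  N ⇒ keep positive
  Longitude: degrees = first 3 digits = 0, minutes = 1.19038; 0 + 1.19038/60 = 0.0198397
  E → positive
Point 2:
  Lat: degrees = first 2 digits = 88, minutes = 1.1588; 88 + 1.1588/60 = 88.0193133
  N → positive
  λ: split at 3 digits → 011° and 59.77343′; 11 + 59.77343/60 = 11.9962238
  W → negative
Point 3:
  Latitude: degrees = first 2 digits = 46, minutes = 30.0339; 46 + 30.0339/60 = 46.5005650
  S ⇒ negate
  λ: split at 3 digits → 150° and 30.7594′; 150 + 30.7594/60 = 150.5126567
  E → positive
Point 4:
  φ: degrees = first 2 digits = 42, minutes = 30.619; 42 + 30.619/60 = 42.5103167
  hemisphere S, so the sign is −
  λ: split at 3 digits → 173° and 46.37424′; 173 + 46.37424/60 = 173.7729040
  hemisphere W, so the sign is −
Point 5:
  Lat: split at 2 digits → 00° and 4.48594′; 0 + 4.48594/60 = 0.0747657
  hemisphere S, so the sign is −
  λ: degrees = first 3 digits = 130, minutes = 19.3794; 130 + 19.3794/60 = 130.3229900
  E → positive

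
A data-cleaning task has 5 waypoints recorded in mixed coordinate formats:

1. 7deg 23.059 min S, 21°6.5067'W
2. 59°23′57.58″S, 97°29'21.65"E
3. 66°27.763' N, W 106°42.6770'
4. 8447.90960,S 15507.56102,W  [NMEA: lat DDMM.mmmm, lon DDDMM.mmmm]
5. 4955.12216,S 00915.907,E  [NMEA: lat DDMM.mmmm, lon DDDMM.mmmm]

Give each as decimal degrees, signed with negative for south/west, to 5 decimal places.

1. -7.38432, -21.10845
2. -59.39933, 97.48935
3. 66.46272, -106.71128
4. -84.79849, -155.12602
5. -49.91870, 9.26512

Point 1:
  Lat: 7 + 23.059/60 = 7.384317
  S → negative
  Lon: 6.5067′ = 0.108445°; total 21.108445
  W → negative
Point 2:
  φ: 59 + 23/60 + 57.58/3600 = 59.399328
  hemisphere S, so the sign is −
  Lon: 97 + 29/60 + 21.65/3600 = 97.489347
  E ⇒ keep positive
Point 3:
  Latitude: 27.763′ = 0.462717°; total 66.462717
  N → positive
  Lon: 42.677′ = 0.711283°; total 106.711283
  hemisphere W, so the sign is −
Point 4:
  φ: split at 2 digits → 84° and 47.9096′; 84 + 47.9096/60 = 84.798493
  hemisphere S, so the sign is −
  Longitude: split at 3 digits → 155° and 7.56102′; 155 + 7.56102/60 = 155.126017
  W → negative
Point 5:
  Latitude: degrees = first 2 digits = 49, minutes = 55.12216; 49 + 55.12216/60 = 49.918703
  S ⇒ negate
  λ: degrees = first 3 digits = 9, minutes = 15.907; 9 + 15.907/60 = 9.265117
  E ⇒ keep positive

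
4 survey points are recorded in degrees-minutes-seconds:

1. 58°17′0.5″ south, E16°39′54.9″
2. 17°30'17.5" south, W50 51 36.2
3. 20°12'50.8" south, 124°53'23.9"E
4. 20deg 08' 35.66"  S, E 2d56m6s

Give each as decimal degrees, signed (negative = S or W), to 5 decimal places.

1. -58.28347, 16.66525
2. -17.50486, -50.86006
3. -20.21411, 124.88997
4. -20.14324, 2.93500

Point 1:
  φ: 58 + 17/60 + 0.5/3600 = 58.283472
  S ⇒ negate
  Lon: 16 + 39/60 + 54.9/3600 = 16.665250
  E → positive
Point 2:
  Latitude: 30′ + 17.5″ = 30.29167′; 17 + 30.29167/60 = 17.504861
  S ⇒ negate
  λ: 50° + 51/60 + 36.2/3600 = 50 + 0.850000 + 0.010056 = 50.860056
  W ⇒ negate
Point 3:
  Latitude: 20° + 12/60 + 50.8/3600 = 20 + 0.200000 + 0.014111 = 20.214111
  S ⇒ negate
  λ: 124° + 53/60 + 23.9/3600 = 124 + 0.883333 + 0.006639 = 124.889972
  E → positive
Point 4:
  φ: 20° + 8/60 + 35.66/3600 = 20 + 0.133333 + 0.009906 = 20.143239
  S → negative
  λ: 56′ + 6″ = 56.10000′; 2 + 56.10000/60 = 2.935000
  E → positive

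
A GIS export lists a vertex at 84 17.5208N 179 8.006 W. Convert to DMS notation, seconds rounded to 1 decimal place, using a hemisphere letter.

Latitude: 17.52080′ → 17′ and 0.52080 × 60 = 31.248″
λ: 8.00600′ → 8′ and 0.00600 × 60 = 0.360″

84°17′31.2″ N, 179°08′0.4″ W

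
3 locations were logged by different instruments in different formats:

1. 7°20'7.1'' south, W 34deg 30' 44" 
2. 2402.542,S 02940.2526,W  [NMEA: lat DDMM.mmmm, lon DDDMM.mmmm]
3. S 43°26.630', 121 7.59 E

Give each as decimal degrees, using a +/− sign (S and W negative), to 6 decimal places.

Point 1:
  φ: 20′ + 7.1″ = 20.11833′; 7 + 20.11833/60 = 7.3353056
  S ⇒ negate
  Longitude: 30′ + 44″ = 30.73333′; 34 + 30.73333/60 = 34.5122222
  hemisphere W, so the sign is −
Point 2:
  Lat: degrees = first 2 digits = 24, minutes = 2.542; 24 + 2.542/60 = 24.0423667
  S → negative
  Longitude: degrees = first 3 digits = 29, minutes = 40.2526; 29 + 40.2526/60 = 29.6708767
  W ⇒ negate
Point 3:
  Latitude: 26.63′ = 0.443833°; total 43.4438333
  S ⇒ negate
  Lon: 7.59′ = 0.126500°; total 121.1265000
  E → positive

1. -7.335306, -34.512222
2. -24.042367, -29.670877
3. -43.443833, 121.126500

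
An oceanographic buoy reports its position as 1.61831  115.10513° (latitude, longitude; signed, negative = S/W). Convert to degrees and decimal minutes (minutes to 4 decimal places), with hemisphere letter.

1° 37.0986′ N, 115° 6.3078′ E

Latitude: minutes = (1.618310 − 1) × 60 = 37.098600
Longitude: fractional part 0.105130 → 6.307800 minutes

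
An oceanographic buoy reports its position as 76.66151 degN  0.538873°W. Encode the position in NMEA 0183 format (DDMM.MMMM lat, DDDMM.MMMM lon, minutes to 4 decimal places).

7639.6906,N / 00032.3324,W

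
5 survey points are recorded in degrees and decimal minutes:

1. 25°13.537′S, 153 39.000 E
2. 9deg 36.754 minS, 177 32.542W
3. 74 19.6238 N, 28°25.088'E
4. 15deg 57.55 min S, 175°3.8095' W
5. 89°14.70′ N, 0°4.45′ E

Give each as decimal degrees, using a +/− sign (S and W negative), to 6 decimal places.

1. -25.225617, 153.650000
2. -9.612567, -177.542367
3. 74.327063, 28.418133
4. -15.959167, -175.063492
5. 89.245000, 0.074167

Point 1:
  Lat: 25 + 13.537/60 = 25.2256167
  S → negative
  Longitude: 153 + 39/60 = 153.6500000
  E ⇒ keep positive
Point 2:
  Lat: 36.754′ = 0.612567°; total 9.6125667
  S ⇒ negate
  Longitude: 177 + 32.542/60 = 177.5423667
  W ⇒ negate
Point 3:
  Lat: 19.6238′ = 0.327063°; total 74.3270633
  N → positive
  λ: 25.088′ = 0.418133°; total 28.4181333
  E → positive
Point 4:
  Lat: 57.55′ = 0.959167°; total 15.9591667
  S → negative
  λ: 175 + 3.8095/60 = 175.0634917
  hemisphere W, so the sign is −
Point 5:
  φ: 14.7′ = 0.245000°; total 89.2450000
  N ⇒ keep positive
  Lon: 0 + 4.45/60 = 0.0741667
  E → positive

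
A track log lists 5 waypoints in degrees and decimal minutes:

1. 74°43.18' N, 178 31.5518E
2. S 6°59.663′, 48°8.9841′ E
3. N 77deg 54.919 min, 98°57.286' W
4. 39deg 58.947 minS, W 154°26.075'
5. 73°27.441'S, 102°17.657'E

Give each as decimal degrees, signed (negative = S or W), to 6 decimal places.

1. 74.719667, 178.525863
2. -6.994383, 48.149735
3. 77.915317, -98.954767
4. -39.982450, -154.434583
5. -73.457350, 102.294283

Point 1:
  Latitude: 43.18′ = 0.719667°; total 74.7196667
  N ⇒ keep positive
  λ: 178 + 31.5518/60 = 178.5258633
  E ⇒ keep positive
Point 2:
  Latitude: 59.663′ = 0.994383°; total 6.9943833
  S ⇒ negate
  λ: 8.9841′ = 0.149735°; total 48.1497350
  E ⇒ keep positive
Point 3:
  Lat: 54.919′ = 0.915317°; total 77.9153167
  N → positive
  Lon: 57.286′ = 0.954767°; total 98.9547667
  W → negative
Point 4:
  Lat: 39 + 58.947/60 = 39.9824500
  hemisphere S, so the sign is −
  λ: 26.075′ = 0.434583°; total 154.4345833
  hemisphere W, so the sign is −
Point 5:
  Lat: 73 + 27.441/60 = 73.4573500
  S → negative
  Longitude: 102 + 17.657/60 = 102.2942833
  E → positive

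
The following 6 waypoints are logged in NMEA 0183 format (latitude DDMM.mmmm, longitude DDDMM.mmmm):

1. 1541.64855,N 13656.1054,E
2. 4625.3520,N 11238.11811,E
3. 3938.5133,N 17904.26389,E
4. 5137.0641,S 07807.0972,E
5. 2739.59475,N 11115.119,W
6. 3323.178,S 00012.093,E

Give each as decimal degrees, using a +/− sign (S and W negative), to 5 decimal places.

1. 15.69414, 136.93509
2. 46.42253, 112.63530
3. 39.64189, 179.07106
4. -51.61774, 78.11829
5. 27.65991, -111.25198
6. -33.38630, 0.20155

Point 1:
  Lat: degrees = first 2 digits = 15, minutes = 41.64855; 15 + 41.64855/60 = 15.694143
  N ⇒ keep positive
  Lon: split at 3 digits → 136° and 56.1054′; 136 + 56.1054/60 = 136.935090
  E → positive
Point 2:
  φ: split at 2 digits → 46° and 25.352′; 46 + 25.352/60 = 46.422533
  N ⇒ keep positive
  λ: split at 3 digits → 112° and 38.11811′; 112 + 38.11811/60 = 112.635302
  E → positive
Point 3:
  Lat: split at 2 digits → 39° and 38.5133′; 39 + 38.5133/60 = 39.641888
  N ⇒ keep positive
  Longitude: degrees = first 3 digits = 179, minutes = 4.26389; 179 + 4.26389/60 = 179.071065
  E → positive
Point 4:
  Lat: split at 2 digits → 51° and 37.0641′; 51 + 37.0641/60 = 51.617735
  hemisphere S, so the sign is −
  Lon: split at 3 digits → 078° and 7.0972′; 78 + 7.0972/60 = 78.118287
  E ⇒ keep positive
Point 5:
  Latitude: split at 2 digits → 27° and 39.59475′; 27 + 39.59475/60 = 27.659913
  N ⇒ keep positive
  Lon: degrees = first 3 digits = 111, minutes = 15.119; 111 + 15.119/60 = 111.251983
  W ⇒ negate
Point 6:
  φ: split at 2 digits → 33° and 23.178′; 33 + 23.178/60 = 33.386300
  S → negative
  Longitude: degrees = first 3 digits = 0, minutes = 12.093; 0 + 12.093/60 = 0.201550
  E ⇒ keep positive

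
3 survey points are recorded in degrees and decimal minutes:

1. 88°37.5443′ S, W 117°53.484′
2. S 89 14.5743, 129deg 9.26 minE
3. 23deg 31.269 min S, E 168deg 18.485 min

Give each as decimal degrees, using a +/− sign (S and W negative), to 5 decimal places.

Point 1:
  φ: 88 + 37.5443/60 = 88.625738
  S → negative
  Lon: 53.484′ = 0.891400°; total 117.891400
  hemisphere W, so the sign is −
Point 2:
  Lat: 14.5743′ = 0.242905°; total 89.242905
  S → negative
  Lon: 9.26′ = 0.154333°; total 129.154333
  E → positive
Point 3:
  Latitude: 23 + 31.269/60 = 23.521150
  S → negative
  Lon: 18.485′ = 0.308083°; total 168.308083
  E → positive

1. -88.62574, -117.89140
2. -89.24291, 129.15433
3. -23.52115, 168.30808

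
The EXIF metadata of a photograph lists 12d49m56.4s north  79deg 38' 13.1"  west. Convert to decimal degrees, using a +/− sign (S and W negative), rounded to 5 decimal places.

12.83233, -79.63697

Latitude: 12 + 49/60 + 56.4/3600 = 12.832333
N → positive
Lon: 38′ + 13.1″ = 38.21833′; 79 + 38.21833/60 = 79.636972
W → negative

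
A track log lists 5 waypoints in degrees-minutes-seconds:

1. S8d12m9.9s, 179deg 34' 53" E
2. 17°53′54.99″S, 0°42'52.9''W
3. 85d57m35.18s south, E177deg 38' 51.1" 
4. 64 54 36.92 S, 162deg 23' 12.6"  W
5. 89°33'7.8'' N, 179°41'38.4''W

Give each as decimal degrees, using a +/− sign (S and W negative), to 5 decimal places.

1. -8.20275, 179.58139
2. -17.89861, -0.71469
3. -85.95977, 177.64753
4. -64.91026, -162.38683
5. 89.55217, -179.69400

Point 1:
  φ: 8 + 12/60 + 9.9/3600 = 8.202750
  S → negative
  Lon: 34′ + 53″ = 34.88333′; 179 + 34.88333/60 = 179.581389
  E ⇒ keep positive
Point 2:
  φ: 17° + 53/60 + 54.99/3600 = 17 + 0.883333 + 0.015275 = 17.898608
  S → negative
  λ: 0 + 42/60 + 52.9/3600 = 0.714694
  hemisphere W, so the sign is −
Point 3:
  φ: 85° + 57/60 + 35.18/3600 = 85 + 0.950000 + 0.009772 = 85.959772
  hemisphere S, so the sign is −
  Longitude: 38′ + 51.1″ = 38.85167′; 177 + 38.85167/60 = 177.647528
  E ⇒ keep positive
Point 4:
  Lat: 64° + 54/60 + 36.92/3600 = 64 + 0.900000 + 0.010256 = 64.910256
  S ⇒ negate
  λ: 162° + 23/60 + 12.6/3600 = 162 + 0.383333 + 0.003500 = 162.386833
  W ⇒ negate
Point 5:
  Latitude: 89° + 33/60 + 7.8/3600 = 89 + 0.550000 + 0.002167 = 89.552167
  N → positive
  λ: 41′ + 38.4″ = 41.64000′; 179 + 41.64000/60 = 179.694000
  hemisphere W, so the sign is −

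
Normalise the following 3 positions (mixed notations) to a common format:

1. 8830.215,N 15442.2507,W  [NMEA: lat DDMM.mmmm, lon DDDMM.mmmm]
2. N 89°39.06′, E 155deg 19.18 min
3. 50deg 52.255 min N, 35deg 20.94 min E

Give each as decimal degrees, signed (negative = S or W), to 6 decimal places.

1. 88.503583, -154.704178
2. 89.651000, 155.319667
3. 50.870917, 35.349000

Point 1:
  Latitude: split at 2 digits → 88° and 30.215′; 88 + 30.215/60 = 88.5035833
  N → positive
  λ: split at 3 digits → 154° and 42.2507′; 154 + 42.2507/60 = 154.7041783
  W → negative
Point 2:
  Latitude: 39.06′ = 0.651000°; total 89.6510000
  N ⇒ keep positive
  λ: 19.18′ = 0.319667°; total 155.3196667
  E ⇒ keep positive
Point 3:
  φ: 52.255′ = 0.870917°; total 50.8709167
  N ⇒ keep positive
  Longitude: 20.94′ = 0.349000°; total 35.3490000
  E ⇒ keep positive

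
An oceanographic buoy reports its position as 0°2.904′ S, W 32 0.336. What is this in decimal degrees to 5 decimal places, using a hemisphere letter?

φ: 2.904′ = 0.048400°; total 0.048400
Longitude: 32 + 0.336/60 = 32.005600

0.04840° S, 32.00560° W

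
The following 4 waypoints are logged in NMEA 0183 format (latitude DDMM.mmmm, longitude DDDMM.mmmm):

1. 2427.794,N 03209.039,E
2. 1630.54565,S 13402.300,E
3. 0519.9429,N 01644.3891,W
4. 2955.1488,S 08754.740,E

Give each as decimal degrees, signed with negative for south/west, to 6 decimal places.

Point 1:
  Latitude: degrees = first 2 digits = 24, minutes = 27.794; 24 + 27.794/60 = 24.4632333
  N → positive
  Lon: split at 3 digits → 032° and 9.039′; 32 + 9.039/60 = 32.1506500
  E → positive
Point 2:
  φ: split at 2 digits → 16° and 30.54565′; 16 + 30.54565/60 = 16.5090942
  S ⇒ negate
  Lon: split at 3 digits → 134° and 2.3′; 134 + 2.3/60 = 134.0383333
  E → positive
Point 3:
  Lat: split at 2 digits → 05° and 19.9429′; 5 + 19.9429/60 = 5.3323817
  N → positive
  Lon: split at 3 digits → 016° and 44.3891′; 16 + 44.3891/60 = 16.7398183
  W ⇒ negate
Point 4:
  Latitude: split at 2 digits → 29° and 55.1488′; 29 + 55.1488/60 = 29.9191467
  S ⇒ negate
  λ: split at 3 digits → 087° and 54.74′; 87 + 54.74/60 = 87.9123333
  E → positive

1. 24.463233, 32.150650
2. -16.509094, 134.038333
3. 5.332382, -16.739818
4. -29.919147, 87.912333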